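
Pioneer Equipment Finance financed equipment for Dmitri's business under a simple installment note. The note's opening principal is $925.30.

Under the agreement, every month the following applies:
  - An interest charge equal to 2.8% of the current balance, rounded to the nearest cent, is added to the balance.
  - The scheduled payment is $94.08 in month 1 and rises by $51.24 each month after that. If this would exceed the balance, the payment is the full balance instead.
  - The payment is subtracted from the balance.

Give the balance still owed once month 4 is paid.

Month 1: $925.30 +$25.91 interest = $951.21; pay $94.08 → $857.13
Month 2: $857.13 +$24.00 interest = $881.13; pay $145.32 → $735.81
Month 3: $735.81 +$20.60 interest = $756.41; pay $196.56 → $559.85
Month 4: $559.85 +$15.68 interest = $575.53; pay $247.80 → $327.73

$327.73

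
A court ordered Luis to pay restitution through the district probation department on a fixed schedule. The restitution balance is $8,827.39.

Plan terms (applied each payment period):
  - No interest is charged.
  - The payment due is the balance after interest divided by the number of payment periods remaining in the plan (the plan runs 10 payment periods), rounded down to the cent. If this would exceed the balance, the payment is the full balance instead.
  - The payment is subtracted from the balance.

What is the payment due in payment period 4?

# | Opening | Payment | End bal
1 | $8,827.39 | $882.73 | $7,944.66
2 | $7,944.66 | $882.74 | $7,061.92
3 | $7,061.92 | $882.74 | $6,179.18
4 | $6,179.18 | $882.74 | $5,296.44

$882.74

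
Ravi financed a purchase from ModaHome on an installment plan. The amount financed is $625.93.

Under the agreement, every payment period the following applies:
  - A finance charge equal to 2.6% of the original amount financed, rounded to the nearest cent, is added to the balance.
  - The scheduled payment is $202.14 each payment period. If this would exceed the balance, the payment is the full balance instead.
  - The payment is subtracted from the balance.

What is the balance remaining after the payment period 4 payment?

$0.00

Payment period 1: opening $625.93; interest $16.27 → $642.20; payment $202.14; balance $440.06
Payment period 2: opening $440.06; interest $16.27 → $456.33; payment $202.14; balance $254.19
Payment period 3: opening $254.19; interest $16.27 → $270.46; payment $202.14; balance $68.32
Payment period 4: opening $68.32; interest $16.27 → $84.59; payment $84.59; balance $0.00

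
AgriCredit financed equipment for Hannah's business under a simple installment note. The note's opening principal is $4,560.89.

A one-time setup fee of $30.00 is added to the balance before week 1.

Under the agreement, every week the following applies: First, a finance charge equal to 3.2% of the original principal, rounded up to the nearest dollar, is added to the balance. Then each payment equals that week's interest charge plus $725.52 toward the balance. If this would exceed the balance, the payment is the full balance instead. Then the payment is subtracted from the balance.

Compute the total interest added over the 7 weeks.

Week 1: opening $4,590.89; interest $146.00 → $4,736.89; payment $871.52; balance $3,865.37
Week 2: opening $3,865.37; interest $146.00 → $4,011.37; payment $871.52; balance $3,139.85
Week 3: opening $3,139.85; interest $146.00 → $3,285.85; payment $871.52; balance $2,414.33
Week 4: opening $2,414.33; interest $146.00 → $2,560.33; payment $871.52; balance $1,688.81
Week 5: opening $1,688.81; interest $146.00 → $1,834.81; payment $871.52; balance $963.29
Week 6: opening $963.29; interest $146.00 → $1,109.29; payment $871.52; balance $237.77
Week 7: opening $237.77; interest $146.00 → $383.77; payment $383.77; balance $0.00
Total interest: $146.00 + $146.00 + $146.00 + $146.00 + $146.00 + $146.00 + $146.00 = $1,022.00

$1,022.00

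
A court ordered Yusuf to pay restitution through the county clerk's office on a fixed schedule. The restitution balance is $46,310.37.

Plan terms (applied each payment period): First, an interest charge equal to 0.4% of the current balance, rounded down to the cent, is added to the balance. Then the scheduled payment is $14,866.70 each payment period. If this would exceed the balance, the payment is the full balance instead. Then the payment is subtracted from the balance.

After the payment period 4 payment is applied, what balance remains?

$0.00

Payment period 1: opening $46,310.37; interest $185.24 → $46,495.61; payment $14,866.70; balance $31,628.91
Payment period 2: opening $31,628.91; interest $126.51 → $31,755.42; payment $14,866.70; balance $16,888.72
Payment period 3: opening $16,888.72; interest $67.55 → $16,956.27; payment $14,866.70; balance $2,089.57
Payment period 4: opening $2,089.57; interest $8.35 → $2,097.92; payment $2,097.92; balance $0.00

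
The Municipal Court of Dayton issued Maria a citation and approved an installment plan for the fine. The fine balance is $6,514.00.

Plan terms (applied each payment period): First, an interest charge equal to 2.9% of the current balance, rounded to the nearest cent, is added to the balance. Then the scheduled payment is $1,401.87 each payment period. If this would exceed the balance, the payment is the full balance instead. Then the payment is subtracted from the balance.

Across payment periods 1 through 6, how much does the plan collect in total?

$7,098.95

# | Opening | Interest | Payment | End bal
1 | $6,514.00 | $188.91 | $1,401.87 | $5,301.04
2 | $5,301.04 | $153.73 | $1,401.87 | $4,052.90
3 | $4,052.90 | $117.53 | $1,401.87 | $2,768.56
4 | $2,768.56 | $80.29 | $1,401.87 | $1,446.98
5 | $1,446.98 | $41.96 | $1,401.87 | $87.07
6 | $87.07 | $2.53 | $89.60 | $0.00
Total paid: $7,098.95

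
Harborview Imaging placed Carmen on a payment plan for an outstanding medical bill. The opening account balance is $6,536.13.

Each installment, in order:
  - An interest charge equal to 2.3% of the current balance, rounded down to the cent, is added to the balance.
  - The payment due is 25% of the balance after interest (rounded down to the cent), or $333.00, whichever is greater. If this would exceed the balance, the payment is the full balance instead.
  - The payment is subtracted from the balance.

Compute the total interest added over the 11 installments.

Installment 1: $6,536.13 +$150.33 interest = $6,686.46; pay $1,671.61 → $5,014.85
Installment 2: $5,014.85 +$115.34 interest = $5,130.19; pay $1,282.54 → $3,847.65
Installment 3: $3,847.65 +$88.49 interest = $3,936.14; pay $984.03 → $2,952.11
Installment 4: $2,952.11 +$67.89 interest = $3,020.00; pay $755.00 → $2,265.00
Installment 5: $2,265.00 +$52.09 interest = $2,317.09; pay $579.27 → $1,737.82
Installment 6: $1,737.82 +$39.96 interest = $1,777.78; pay $444.44 → $1,333.34
Installment 7: $1,333.34 +$30.66 interest = $1,364.00; pay $341.00 → $1,023.00
Installment 8: $1,023.00 +$23.52 interest = $1,046.52; pay $333.00 → $713.52
Installment 9: $713.52 +$16.41 interest = $729.93; pay $333.00 → $396.93
Installment 10: $396.93 +$9.12 interest = $406.05; pay $333.00 → $73.05
Installment 11: $73.05 +$1.68 interest = $74.73; pay $74.73 → $0.00
Total interest: $150.33 + $115.34 + $88.49 + $67.89 + $52.09 + $39.96 + $30.66 + $23.52 + $16.41 + $9.12 + $1.68 = $595.49

$595.49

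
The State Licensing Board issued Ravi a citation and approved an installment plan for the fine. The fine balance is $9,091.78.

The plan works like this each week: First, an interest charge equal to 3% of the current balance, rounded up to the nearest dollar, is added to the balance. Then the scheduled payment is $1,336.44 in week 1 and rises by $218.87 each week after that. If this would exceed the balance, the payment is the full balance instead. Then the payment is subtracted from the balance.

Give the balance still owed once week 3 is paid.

$5,141.85

Week 1: $9,091.78 +$273.00 interest = $9,364.78; pay $1,336.44 → $8,028.34
Week 2: $8,028.34 +$241.00 interest = $8,269.34; pay $1,555.31 → $6,714.03
Week 3: $6,714.03 +$202.00 interest = $6,916.03; pay $1,774.18 → $5,141.85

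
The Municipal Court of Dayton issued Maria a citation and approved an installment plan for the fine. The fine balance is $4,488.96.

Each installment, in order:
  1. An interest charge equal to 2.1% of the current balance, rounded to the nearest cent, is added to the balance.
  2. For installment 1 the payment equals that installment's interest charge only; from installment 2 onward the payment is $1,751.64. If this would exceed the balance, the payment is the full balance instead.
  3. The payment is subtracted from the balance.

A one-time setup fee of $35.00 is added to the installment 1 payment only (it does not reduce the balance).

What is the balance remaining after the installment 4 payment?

Installment 1: $4,488.96 +$94.27 interest = $4,583.23; pay $94.27 (+ $35.00 fee) → $4,488.96
Installment 2: $4,488.96 +$94.27 interest = $4,583.23; pay $1,751.64 → $2,831.59
Installment 3: $2,831.59 +$59.46 interest = $2,891.05; pay $1,751.64 → $1,139.41
Installment 4: $1,139.41 +$23.93 interest = $1,163.34; pay $1,163.34 → $0.00

$0.00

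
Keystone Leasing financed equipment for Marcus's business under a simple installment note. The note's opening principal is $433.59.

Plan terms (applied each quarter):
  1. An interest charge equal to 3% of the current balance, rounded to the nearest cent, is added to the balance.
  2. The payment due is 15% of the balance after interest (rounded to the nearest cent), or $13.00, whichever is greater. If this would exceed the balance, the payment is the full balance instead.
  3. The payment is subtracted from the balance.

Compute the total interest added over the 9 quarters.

# | Opening | Interest | Payment | End bal
1 | $433.59 | $13.01 | $66.99 | $379.61
2 | $379.61 | $11.39 | $58.65 | $332.35
3 | $332.35 | $9.97 | $51.35 | $290.97
4 | $290.97 | $8.73 | $44.96 | $254.74
5 | $254.74 | $7.64 | $39.36 | $223.02
6 | $223.02 | $6.69 | $34.46 | $195.25
7 | $195.25 | $5.86 | $30.17 | $170.94
8 | $170.94 | $5.13 | $26.41 | $149.66
9 | $149.66 | $4.49 | $23.12 | $131.03
Total interest: $13.01 + $11.39 + $9.97 + $8.73 + $7.64 + $6.69 + $5.86 + $5.13 + $4.49 = $72.91

$72.91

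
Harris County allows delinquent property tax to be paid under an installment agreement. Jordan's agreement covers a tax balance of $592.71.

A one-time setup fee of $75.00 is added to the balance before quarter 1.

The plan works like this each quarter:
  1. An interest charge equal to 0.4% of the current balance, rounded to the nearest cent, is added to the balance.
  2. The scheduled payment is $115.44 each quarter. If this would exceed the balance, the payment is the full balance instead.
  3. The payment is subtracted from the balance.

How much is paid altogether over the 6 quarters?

# | Opening | Interest | Payment | End bal
1 | $667.71 | $2.67 | $115.44 | $554.94
2 | $554.94 | $2.22 | $115.44 | $441.72
3 | $441.72 | $1.77 | $115.44 | $328.05
4 | $328.05 | $1.31 | $115.44 | $213.92
5 | $213.92 | $0.86 | $115.44 | $99.34
6 | $99.34 | $0.40 | $99.74 | $0.00
Total paid: $676.94

$676.94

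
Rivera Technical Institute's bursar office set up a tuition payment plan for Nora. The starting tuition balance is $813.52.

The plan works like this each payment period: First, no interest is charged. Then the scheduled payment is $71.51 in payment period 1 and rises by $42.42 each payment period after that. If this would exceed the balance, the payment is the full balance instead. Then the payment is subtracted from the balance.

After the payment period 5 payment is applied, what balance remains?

$31.77

Payment period 1: $813.52 − $71.51 → $742.01
Payment period 2: $742.01 − $113.93 → $628.08
Payment period 3: $628.08 − $156.35 → $471.73
Payment period 4: $471.73 − $198.77 → $272.96
Payment period 5: $272.96 − $241.19 → $31.77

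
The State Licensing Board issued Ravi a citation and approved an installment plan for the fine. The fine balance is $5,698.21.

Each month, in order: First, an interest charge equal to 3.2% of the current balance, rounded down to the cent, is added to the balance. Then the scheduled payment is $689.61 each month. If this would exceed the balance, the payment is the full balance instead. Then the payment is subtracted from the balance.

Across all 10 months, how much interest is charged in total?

$1,026.94

# | Opening | Interest | Payment | End bal
1 | $5,698.21 | $182.34 | $689.61 | $5,190.94
2 | $5,190.94 | $166.11 | $689.61 | $4,667.44
3 | $4,667.44 | $149.35 | $689.61 | $4,127.18
4 | $4,127.18 | $132.06 | $689.61 | $3,569.63
5 | $3,569.63 | $114.22 | $689.61 | $2,994.24
6 | $2,994.24 | $95.81 | $689.61 | $2,400.44
7 | $2,400.44 | $76.81 | $689.61 | $1,787.64
8 | $1,787.64 | $57.20 | $689.61 | $1,155.23
9 | $1,155.23 | $36.96 | $689.61 | $502.58
10 | $502.58 | $16.08 | $518.66 | $0.00
Total interest: $182.34 + $166.11 + $149.35 + $132.06 + $114.22 + $95.81 + $76.81 + $57.20 + $36.96 + $16.08 = $1,026.94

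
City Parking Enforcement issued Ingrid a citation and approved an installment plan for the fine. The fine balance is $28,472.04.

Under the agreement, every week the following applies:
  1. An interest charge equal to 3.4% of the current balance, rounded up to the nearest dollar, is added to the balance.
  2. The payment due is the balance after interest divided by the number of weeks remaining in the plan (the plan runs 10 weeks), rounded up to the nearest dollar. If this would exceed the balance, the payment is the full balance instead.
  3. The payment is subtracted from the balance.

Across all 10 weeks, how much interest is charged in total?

$5,910.00

Week 1: $28,472.04 +$969.00 interest = $29,441.04; pay $2,945.00 → $26,496.04
Week 2: $26,496.04 +$901.00 interest = $27,397.04; pay $3,045.00 → $24,352.04
Week 3: $24,352.04 +$828.00 interest = $25,180.04; pay $3,148.00 → $22,032.04
Week 4: $22,032.04 +$750.00 interest = $22,782.04; pay $3,255.00 → $19,527.04
Week 5: $19,527.04 +$664.00 interest = $20,191.04; pay $3,366.00 → $16,825.04
Week 6: $16,825.04 +$573.00 interest = $17,398.04; pay $3,480.00 → $13,918.04
Week 7: $13,918.04 +$474.00 interest = $14,392.04; pay $3,599.00 → $10,793.04
Week 8: $10,793.04 +$367.00 interest = $11,160.04; pay $3,721.00 → $7,439.04
Week 9: $7,439.04 +$253.00 interest = $7,692.04; pay $3,847.00 → $3,845.04
Week 10: $3,845.04 +$131.00 interest = $3,976.04; pay $3,976.04 → $0.00
Total interest: $969.00 + $901.00 + $828.00 + $750.00 + $664.00 + $573.00 + $474.00 + $367.00 + $253.00 + $131.00 = $5,910.00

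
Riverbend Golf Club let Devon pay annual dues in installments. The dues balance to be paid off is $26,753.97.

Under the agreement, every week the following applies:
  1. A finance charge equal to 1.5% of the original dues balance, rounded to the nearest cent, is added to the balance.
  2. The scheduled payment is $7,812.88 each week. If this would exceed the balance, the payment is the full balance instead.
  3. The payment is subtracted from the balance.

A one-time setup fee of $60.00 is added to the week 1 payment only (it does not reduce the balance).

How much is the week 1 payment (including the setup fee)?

$7,872.88

Week 1: $26,753.97 +$401.31 interest = $27,155.28; pay $7,812.88 (+ $60.00 fee) → $19,342.40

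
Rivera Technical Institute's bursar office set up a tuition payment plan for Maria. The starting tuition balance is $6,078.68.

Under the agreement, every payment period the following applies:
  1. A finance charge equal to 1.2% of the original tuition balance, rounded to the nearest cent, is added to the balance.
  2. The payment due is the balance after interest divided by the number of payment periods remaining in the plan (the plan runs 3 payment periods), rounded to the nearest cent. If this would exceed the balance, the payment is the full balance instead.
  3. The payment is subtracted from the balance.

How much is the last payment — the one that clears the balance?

Payment period 1: $6,078.68 +$72.94 interest = $6,151.62; pay $2,050.54 → $4,101.08
Payment period 2: $4,101.08 +$72.94 interest = $4,174.02; pay $2,087.01 → $2,087.01
Payment period 3: $2,087.01 +$72.94 interest = $2,159.95; pay $2,159.95 → $0.00

$2,159.95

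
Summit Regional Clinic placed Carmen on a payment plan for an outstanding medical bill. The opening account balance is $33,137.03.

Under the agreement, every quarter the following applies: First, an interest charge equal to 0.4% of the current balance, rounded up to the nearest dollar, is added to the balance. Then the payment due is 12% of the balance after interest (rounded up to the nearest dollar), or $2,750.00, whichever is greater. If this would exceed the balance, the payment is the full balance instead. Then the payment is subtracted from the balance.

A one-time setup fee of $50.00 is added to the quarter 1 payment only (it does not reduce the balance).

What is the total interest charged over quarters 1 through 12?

Quarter 1: $33,137.03 +$133.00 interest = $33,270.03; pay $3,993.00 (+ $50.00 fee) → $29,277.03
Quarter 2: $29,277.03 +$118.00 interest = $29,395.03; pay $3,528.00 → $25,867.03
Quarter 3: $25,867.03 +$104.00 interest = $25,971.03; pay $3,117.00 → $22,854.03
Quarter 4: $22,854.03 +$92.00 interest = $22,946.03; pay $2,754.00 → $20,192.03
Quarter 5: $20,192.03 +$81.00 interest = $20,273.03; pay $2,750.00 → $17,523.03
Quarter 6: $17,523.03 +$71.00 interest = $17,594.03; pay $2,750.00 → $14,844.03
Quarter 7: $14,844.03 +$60.00 interest = $14,904.03; pay $2,750.00 → $12,154.03
Quarter 8: $12,154.03 +$49.00 interest = $12,203.03; pay $2,750.00 → $9,453.03
Quarter 9: $9,453.03 +$38.00 interest = $9,491.03; pay $2,750.00 → $6,741.03
Quarter 10: $6,741.03 +$27.00 interest = $6,768.03; pay $2,750.00 → $4,018.03
Quarter 11: $4,018.03 +$17.00 interest = $4,035.03; pay $2,750.00 → $1,285.03
Quarter 12: $1,285.03 +$6.00 interest = $1,291.03; pay $1,291.03 → $0.00
Total interest: $133.00 + $118.00 + $104.00 + $92.00 + $81.00 + $71.00 + $60.00 + $49.00 + $38.00 + $27.00 + $17.00 + $6.00 = $796.00

$796.00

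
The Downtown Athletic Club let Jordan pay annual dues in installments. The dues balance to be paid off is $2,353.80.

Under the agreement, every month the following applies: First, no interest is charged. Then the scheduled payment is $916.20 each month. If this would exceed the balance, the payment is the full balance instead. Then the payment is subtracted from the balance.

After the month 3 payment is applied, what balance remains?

$0.00

Month 1: opening $2,353.80; payment $916.20; balance $1,437.60
Month 2: opening $1,437.60; payment $916.20; balance $521.40
Month 3: opening $521.40; payment $521.40; balance $0.00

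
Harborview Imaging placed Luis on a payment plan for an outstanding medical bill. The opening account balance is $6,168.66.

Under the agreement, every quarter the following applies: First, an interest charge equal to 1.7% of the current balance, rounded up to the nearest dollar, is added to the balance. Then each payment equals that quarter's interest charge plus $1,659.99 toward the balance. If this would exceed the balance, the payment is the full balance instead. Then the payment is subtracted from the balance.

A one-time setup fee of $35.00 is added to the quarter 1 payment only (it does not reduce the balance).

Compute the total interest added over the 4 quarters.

Quarter 1: $6,168.66 +$105.00 interest = $6,273.66; pay $1,764.99 (+ $35.00 fee) → $4,508.67
Quarter 2: $4,508.67 +$77.00 interest = $4,585.67; pay $1,736.99 → $2,848.68
Quarter 3: $2,848.68 +$49.00 interest = $2,897.68; pay $1,708.99 → $1,188.69
Quarter 4: $1,188.69 +$21.00 interest = $1,209.69; pay $1,209.69 → $0.00
Total interest: $105.00 + $77.00 + $49.00 + $21.00 = $252.00

$252.00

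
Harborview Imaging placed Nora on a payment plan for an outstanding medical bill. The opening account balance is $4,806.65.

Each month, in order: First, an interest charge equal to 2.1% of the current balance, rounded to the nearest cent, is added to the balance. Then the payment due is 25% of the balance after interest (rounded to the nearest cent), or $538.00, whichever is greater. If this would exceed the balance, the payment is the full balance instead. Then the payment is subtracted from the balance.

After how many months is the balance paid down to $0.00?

8

# | Opening | Interest | Payment | End bal
1 | $4,806.65 | $100.94 | $1,226.90 | $3,680.69
2 | $3,680.69 | $77.29 | $939.50 | $2,818.48
3 | $2,818.48 | $59.19 | $719.42 | $2,158.25
4 | $2,158.25 | $45.32 | $550.89 | $1,652.68
5 | $1,652.68 | $34.71 | $538.00 | $1,149.39
6 | $1,149.39 | $24.14 | $538.00 | $635.53
7 | $635.53 | $13.35 | $538.00 | $110.88
8 | $110.88 | $2.33 | $113.21 | $0.00
Balance reaches $0.00 in month 8.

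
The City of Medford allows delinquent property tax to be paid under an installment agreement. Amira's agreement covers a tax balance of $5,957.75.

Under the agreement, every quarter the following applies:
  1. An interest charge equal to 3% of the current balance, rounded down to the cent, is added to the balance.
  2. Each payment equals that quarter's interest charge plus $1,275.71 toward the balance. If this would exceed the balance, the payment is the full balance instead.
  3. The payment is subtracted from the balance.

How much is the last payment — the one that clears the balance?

# | Opening | Interest | Payment | End bal
1 | $5,957.75 | $178.73 | $1,454.44 | $4,682.04
2 | $4,682.04 | $140.46 | $1,416.17 | $3,406.33
3 | $3,406.33 | $102.18 | $1,377.89 | $2,130.62
4 | $2,130.62 | $63.91 | $1,339.62 | $854.91
5 | $854.91 | $25.64 | $880.55 | $0.00

$880.55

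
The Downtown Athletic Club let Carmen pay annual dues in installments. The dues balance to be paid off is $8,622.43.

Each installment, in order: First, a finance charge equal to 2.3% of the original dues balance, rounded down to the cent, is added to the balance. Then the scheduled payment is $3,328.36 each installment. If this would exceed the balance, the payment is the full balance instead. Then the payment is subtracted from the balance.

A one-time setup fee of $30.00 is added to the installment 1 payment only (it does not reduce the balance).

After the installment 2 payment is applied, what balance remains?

Installment 1: $8,622.43 +$198.31 interest = $8,820.74; pay $3,328.36 (+ $30.00 fee) → $5,492.38
Installment 2: $5,492.38 +$198.31 interest = $5,690.69; pay $3,328.36 → $2,362.33

$2,362.33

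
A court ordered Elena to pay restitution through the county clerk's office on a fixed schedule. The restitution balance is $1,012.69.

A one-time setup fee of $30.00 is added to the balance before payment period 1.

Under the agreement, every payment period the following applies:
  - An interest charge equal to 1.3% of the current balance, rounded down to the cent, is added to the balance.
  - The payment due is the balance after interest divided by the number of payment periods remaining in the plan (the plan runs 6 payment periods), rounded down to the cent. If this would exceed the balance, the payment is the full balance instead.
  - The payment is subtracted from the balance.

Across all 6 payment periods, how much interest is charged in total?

Payment period 1: $1,042.69 +$13.55 interest = $1,056.24; pay $176.04 → $880.20
Payment period 2: $880.20 +$11.44 interest = $891.64; pay $178.32 → $713.32
Payment period 3: $713.32 +$9.27 interest = $722.59; pay $180.64 → $541.95
Payment period 4: $541.95 +$7.04 interest = $548.99; pay $182.99 → $366.00
Payment period 5: $366.00 +$4.75 interest = $370.75; pay $185.37 → $185.38
Payment period 6: $185.38 +$2.40 interest = $187.78; pay $187.78 → $0.00
Total interest: $13.55 + $11.44 + $9.27 + $7.04 + $4.75 + $2.40 = $48.45

$48.45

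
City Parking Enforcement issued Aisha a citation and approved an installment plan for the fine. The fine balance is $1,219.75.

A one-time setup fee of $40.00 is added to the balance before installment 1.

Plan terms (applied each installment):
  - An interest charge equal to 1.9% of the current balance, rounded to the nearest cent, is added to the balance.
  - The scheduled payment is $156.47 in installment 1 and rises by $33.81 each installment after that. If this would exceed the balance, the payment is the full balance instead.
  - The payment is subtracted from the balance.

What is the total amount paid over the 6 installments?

# | Opening | Interest | Payment | End bal
1 | $1,259.75 | $23.94 | $156.47 | $1,127.22
2 | $1,127.22 | $21.42 | $190.28 | $958.36
3 | $958.36 | $18.21 | $224.09 | $752.48
4 | $752.48 | $14.30 | $257.90 | $508.88
5 | $508.88 | $9.67 | $291.71 | $226.84
6 | $226.84 | $4.31 | $231.15 | $0.00
Total paid: $1,351.60

$1,351.60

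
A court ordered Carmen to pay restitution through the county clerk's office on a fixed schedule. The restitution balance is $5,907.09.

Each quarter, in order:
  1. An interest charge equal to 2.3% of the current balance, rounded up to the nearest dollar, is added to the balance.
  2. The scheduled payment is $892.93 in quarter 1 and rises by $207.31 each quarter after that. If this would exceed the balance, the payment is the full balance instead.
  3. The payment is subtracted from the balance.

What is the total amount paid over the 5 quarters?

Quarter 1: opening $5,907.09; interest $136.00 → $6,043.09; payment $892.93; balance $5,150.16
Quarter 2: opening $5,150.16; interest $119.00 → $5,269.16; payment $1,100.24; balance $4,168.92
Quarter 3: opening $4,168.92; interest $96.00 → $4,264.92; payment $1,307.55; balance $2,957.37
Quarter 4: opening $2,957.37; interest $69.00 → $3,026.37; payment $1,514.86; balance $1,511.51
Quarter 5: opening $1,511.51; interest $35.00 → $1,546.51; payment $1,546.51; balance $0.00
Total paid: $6,362.09

$6,362.09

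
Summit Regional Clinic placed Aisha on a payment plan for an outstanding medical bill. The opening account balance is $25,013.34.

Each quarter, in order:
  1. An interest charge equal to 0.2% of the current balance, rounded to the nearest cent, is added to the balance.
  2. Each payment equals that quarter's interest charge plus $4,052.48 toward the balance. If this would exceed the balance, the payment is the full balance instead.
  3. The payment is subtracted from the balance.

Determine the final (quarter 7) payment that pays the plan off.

$699.86

# | Opening | Interest | Payment | End bal
1 | $25,013.34 | $50.03 | $4,102.51 | $20,960.86
2 | $20,960.86 | $41.92 | $4,094.40 | $16,908.38
3 | $16,908.38 | $33.82 | $4,086.30 | $12,855.90
4 | $12,855.90 | $25.71 | $4,078.19 | $8,803.42
5 | $8,803.42 | $17.61 | $4,070.09 | $4,750.94
6 | $4,750.94 | $9.50 | $4,061.98 | $698.46
7 | $698.46 | $1.40 | $699.86 | $0.00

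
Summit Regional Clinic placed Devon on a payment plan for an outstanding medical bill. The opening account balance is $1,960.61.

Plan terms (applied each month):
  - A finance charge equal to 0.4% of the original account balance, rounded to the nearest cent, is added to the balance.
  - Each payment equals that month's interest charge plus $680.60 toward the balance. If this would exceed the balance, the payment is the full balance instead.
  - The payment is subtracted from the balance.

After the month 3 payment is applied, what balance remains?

$0.00

Month 1: $1,960.61 +$7.84 interest = $1,968.45; pay $688.44 → $1,280.01
Month 2: $1,280.01 +$7.84 interest = $1,287.85; pay $688.44 → $599.41
Month 3: $599.41 +$7.84 interest = $607.25; pay $607.25 → $0.00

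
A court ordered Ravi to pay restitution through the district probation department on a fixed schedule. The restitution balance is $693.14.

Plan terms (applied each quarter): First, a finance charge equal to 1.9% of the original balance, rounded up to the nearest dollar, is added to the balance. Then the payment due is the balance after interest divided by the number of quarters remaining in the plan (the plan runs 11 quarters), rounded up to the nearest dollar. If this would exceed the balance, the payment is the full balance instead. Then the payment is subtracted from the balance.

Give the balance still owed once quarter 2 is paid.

Quarter 1: opening $693.14; interest $14.00 → $707.14; payment $65.00; balance $642.14
Quarter 2: opening $642.14; interest $14.00 → $656.14; payment $66.00; balance $590.14

$590.14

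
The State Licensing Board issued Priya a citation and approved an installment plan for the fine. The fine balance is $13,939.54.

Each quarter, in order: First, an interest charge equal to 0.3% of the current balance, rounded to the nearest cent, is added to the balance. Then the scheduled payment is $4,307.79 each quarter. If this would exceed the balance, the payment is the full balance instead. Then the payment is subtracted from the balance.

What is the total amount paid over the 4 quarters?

$14,029.87

Quarter 1: $13,939.54 +$41.82 interest = $13,981.36; pay $4,307.79 → $9,673.57
Quarter 2: $9,673.57 +$29.02 interest = $9,702.59; pay $4,307.79 → $5,394.80
Quarter 3: $5,394.80 +$16.18 interest = $5,410.98; pay $4,307.79 → $1,103.19
Quarter 4: $1,103.19 +$3.31 interest = $1,106.50; pay $1,106.50 → $0.00
Total paid: $14,029.87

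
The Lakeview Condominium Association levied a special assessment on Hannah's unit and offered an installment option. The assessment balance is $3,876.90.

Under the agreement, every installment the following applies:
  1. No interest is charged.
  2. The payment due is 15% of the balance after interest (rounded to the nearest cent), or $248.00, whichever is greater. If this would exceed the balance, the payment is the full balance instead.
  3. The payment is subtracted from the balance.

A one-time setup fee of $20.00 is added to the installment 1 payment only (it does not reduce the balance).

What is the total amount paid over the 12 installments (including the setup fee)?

$3,896.90

Installment 1: $3,876.90 − $581.54 (+ $20.00 fee) → $3,295.36
Installment 2: $3,295.36 − $494.30 → $2,801.06
Installment 3: $2,801.06 − $420.16 → $2,380.90
Installment 4: $2,380.90 − $357.14 → $2,023.76
Installment 5: $2,023.76 − $303.56 → $1,720.20
Installment 6: $1,720.20 − $258.03 → $1,462.17
Installment 7: $1,462.17 − $248.00 → $1,214.17
Installment 8: $1,214.17 − $248.00 → $966.17
Installment 9: $966.17 − $248.00 → $718.17
Installment 10: $718.17 − $248.00 → $470.17
Installment 11: $470.17 − $248.00 → $222.17
Installment 12: $222.17 − $222.17 → $0.00
Total paid: $3,896.90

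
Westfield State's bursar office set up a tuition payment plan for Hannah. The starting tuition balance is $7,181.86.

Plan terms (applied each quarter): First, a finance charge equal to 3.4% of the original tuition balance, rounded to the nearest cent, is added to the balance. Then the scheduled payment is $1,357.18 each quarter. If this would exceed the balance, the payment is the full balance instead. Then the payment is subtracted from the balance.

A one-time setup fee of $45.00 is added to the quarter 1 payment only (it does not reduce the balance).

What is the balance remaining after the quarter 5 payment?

$1,616.86

Quarter 1: $7,181.86 +$244.18 interest = $7,426.04; pay $1,357.18 (+ $45.00 fee) → $6,068.86
Quarter 2: $6,068.86 +$244.18 interest = $6,313.04; pay $1,357.18 → $4,955.86
Quarter 3: $4,955.86 +$244.18 interest = $5,200.04; pay $1,357.18 → $3,842.86
Quarter 4: $3,842.86 +$244.18 interest = $4,087.04; pay $1,357.18 → $2,729.86
Quarter 5: $2,729.86 +$244.18 interest = $2,974.04; pay $1,357.18 → $1,616.86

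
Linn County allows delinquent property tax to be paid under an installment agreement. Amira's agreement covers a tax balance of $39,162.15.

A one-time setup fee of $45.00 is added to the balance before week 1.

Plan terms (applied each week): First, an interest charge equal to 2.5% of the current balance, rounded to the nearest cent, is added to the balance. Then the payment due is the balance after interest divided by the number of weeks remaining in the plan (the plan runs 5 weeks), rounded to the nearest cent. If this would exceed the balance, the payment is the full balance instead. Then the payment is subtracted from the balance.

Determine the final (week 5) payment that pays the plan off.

Week 1: $39,207.15 +$980.18 interest = $40,187.33; pay $8,037.47 → $32,149.86
Week 2: $32,149.86 +$803.75 interest = $32,953.61; pay $8,238.40 → $24,715.21
Week 3: $24,715.21 +$617.88 interest = $25,333.09; pay $8,444.36 → $16,888.73
Week 4: $16,888.73 +$422.22 interest = $17,310.95; pay $8,655.48 → $8,655.47
Week 5: $8,655.47 +$216.39 interest = $8,871.86; pay $8,871.86 → $0.00

$8,871.86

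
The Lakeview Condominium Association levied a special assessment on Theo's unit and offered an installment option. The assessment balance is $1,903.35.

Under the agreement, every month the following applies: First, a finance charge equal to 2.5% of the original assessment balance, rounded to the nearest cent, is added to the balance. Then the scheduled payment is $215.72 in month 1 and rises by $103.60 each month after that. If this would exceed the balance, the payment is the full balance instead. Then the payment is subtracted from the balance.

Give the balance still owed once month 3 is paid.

$1,088.13

# | Opening | Interest | Payment | End bal
1 | $1,903.35 | $47.58 | $215.72 | $1,735.21
2 | $1,735.21 | $47.58 | $319.32 | $1,463.47
3 | $1,463.47 | $47.58 | $422.92 | $1,088.13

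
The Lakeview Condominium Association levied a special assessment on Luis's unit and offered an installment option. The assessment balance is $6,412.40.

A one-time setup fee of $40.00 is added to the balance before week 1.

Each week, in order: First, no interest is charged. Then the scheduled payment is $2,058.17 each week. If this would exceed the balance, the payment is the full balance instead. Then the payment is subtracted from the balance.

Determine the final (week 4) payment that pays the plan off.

# | Opening | Payment | End bal
1 | $6,452.40 | $2,058.17 | $4,394.23
2 | $4,394.23 | $2,058.17 | $2,336.06
3 | $2,336.06 | $2,058.17 | $277.89
4 | $277.89 | $277.89 | $0.00

$277.89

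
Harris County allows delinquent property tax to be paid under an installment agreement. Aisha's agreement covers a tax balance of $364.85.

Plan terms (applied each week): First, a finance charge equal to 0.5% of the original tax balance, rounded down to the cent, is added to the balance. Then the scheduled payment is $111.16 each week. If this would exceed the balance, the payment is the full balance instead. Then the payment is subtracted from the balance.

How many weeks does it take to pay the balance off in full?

4

Week 1: $364.85 +$1.82 interest = $366.67; pay $111.16 → $255.51
Week 2: $255.51 +$1.82 interest = $257.33; pay $111.16 → $146.17
Week 3: $146.17 +$1.82 interest = $147.99; pay $111.16 → $36.83
Week 4: $36.83 +$1.82 interest = $38.65; pay $38.65 → $0.00
Balance reaches $0.00 in week 4.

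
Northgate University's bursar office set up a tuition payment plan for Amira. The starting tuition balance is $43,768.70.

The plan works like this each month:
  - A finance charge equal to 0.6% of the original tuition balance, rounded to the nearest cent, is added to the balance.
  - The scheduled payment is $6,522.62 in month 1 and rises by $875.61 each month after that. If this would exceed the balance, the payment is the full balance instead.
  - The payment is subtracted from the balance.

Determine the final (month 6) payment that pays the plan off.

$3,975.16

Month 1: opening $43,768.70; interest $262.61 → $44,031.31; payment $6,522.62; balance $37,508.69
Month 2: opening $37,508.69; interest $262.61 → $37,771.30; payment $7,398.23; balance $30,373.07
Month 3: opening $30,373.07; interest $262.61 → $30,635.68; payment $8,273.84; balance $22,361.84
Month 4: opening $22,361.84; interest $262.61 → $22,624.45; payment $9,149.45; balance $13,475.00
Month 5: opening $13,475.00; interest $262.61 → $13,737.61; payment $10,025.06; balance $3,712.55
Month 6: opening $3,712.55; interest $262.61 → $3,975.16; payment $3,975.16; balance $0.00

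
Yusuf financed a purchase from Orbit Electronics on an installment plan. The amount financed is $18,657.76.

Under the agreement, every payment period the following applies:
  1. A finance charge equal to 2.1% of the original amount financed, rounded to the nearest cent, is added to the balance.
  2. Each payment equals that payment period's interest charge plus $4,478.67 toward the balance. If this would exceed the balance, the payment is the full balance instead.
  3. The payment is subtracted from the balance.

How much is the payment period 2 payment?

$4,870.48

Payment period 1: opening $18,657.76; interest $391.81 → $19,049.57; payment $4,870.48; balance $14,179.09
Payment period 2: opening $14,179.09; interest $391.81 → $14,570.90; payment $4,870.48; balance $9,700.42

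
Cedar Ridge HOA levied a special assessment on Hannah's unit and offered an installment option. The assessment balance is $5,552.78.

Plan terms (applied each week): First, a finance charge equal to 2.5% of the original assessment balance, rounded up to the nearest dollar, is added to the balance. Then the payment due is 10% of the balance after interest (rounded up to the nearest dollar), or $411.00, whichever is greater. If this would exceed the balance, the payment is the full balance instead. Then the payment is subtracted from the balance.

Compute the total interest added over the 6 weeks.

# | Opening | Interest | Payment | End bal
1 | $5,552.78 | $139.00 | $570.00 | $5,121.78
2 | $5,121.78 | $139.00 | $527.00 | $4,733.78
3 | $4,733.78 | $139.00 | $488.00 | $4,384.78
4 | $4,384.78 | $139.00 | $453.00 | $4,070.78
5 | $4,070.78 | $139.00 | $421.00 | $3,788.78
6 | $3,788.78 | $139.00 | $411.00 | $3,516.78
Total interest: $139.00 + $139.00 + $139.00 + $139.00 + $139.00 + $139.00 = $834.00

$834.00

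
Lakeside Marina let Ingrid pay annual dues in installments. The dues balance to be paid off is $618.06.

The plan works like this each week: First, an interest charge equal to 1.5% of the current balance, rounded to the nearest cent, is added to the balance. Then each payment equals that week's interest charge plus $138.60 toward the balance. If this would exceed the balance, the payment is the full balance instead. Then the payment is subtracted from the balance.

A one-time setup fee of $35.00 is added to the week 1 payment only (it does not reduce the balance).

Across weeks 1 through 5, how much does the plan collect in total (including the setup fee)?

Week 1: opening $618.06; interest $9.27 → $627.33; payment $147.87 (+ $35.00 fee); balance $479.46
Week 2: opening $479.46; interest $7.19 → $486.65; payment $145.79; balance $340.86
Week 3: opening $340.86; interest $5.11 → $345.97; payment $143.71; balance $202.26
Week 4: opening $202.26; interest $3.03 → $205.29; payment $141.63; balance $63.66
Week 5: opening $63.66; interest $0.95 → $64.61; payment $64.61; balance $0.00
Total paid: $678.61

$678.61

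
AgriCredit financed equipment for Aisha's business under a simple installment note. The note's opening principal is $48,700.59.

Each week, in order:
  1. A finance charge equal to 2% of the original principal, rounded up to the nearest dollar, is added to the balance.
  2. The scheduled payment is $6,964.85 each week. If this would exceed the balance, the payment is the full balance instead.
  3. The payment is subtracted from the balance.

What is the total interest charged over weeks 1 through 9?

$8,775.00

# | Opening | Interest | Payment | End bal
1 | $48,700.59 | $975.00 | $6,964.85 | $42,710.74
2 | $42,710.74 | $975.00 | $6,964.85 | $36,720.89
3 | $36,720.89 | $975.00 | $6,964.85 | $30,731.04
4 | $30,731.04 | $975.00 | $6,964.85 | $24,741.19
5 | $24,741.19 | $975.00 | $6,964.85 | $18,751.34
6 | $18,751.34 | $975.00 | $6,964.85 | $12,761.49
7 | $12,761.49 | $975.00 | $6,964.85 | $6,771.64
8 | $6,771.64 | $975.00 | $6,964.85 | $781.79
9 | $781.79 | $975.00 | $1,756.79 | $0.00
Total interest: $975.00 + $975.00 + $975.00 + $975.00 + $975.00 + $975.00 + $975.00 + $975.00 + $975.00 = $8,775.00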